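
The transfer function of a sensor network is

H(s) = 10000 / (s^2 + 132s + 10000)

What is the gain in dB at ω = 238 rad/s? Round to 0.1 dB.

At s = jω = j238:
quadratic: (j238)² + 132·j238 + 10000 = -46644 + j31416 → |·| ≈ 56237, ∠ ≈ 146.04°
|H| = 10000 / 56237 ≈ 0.17782
Gain = 20 log₁₀(0.17782) ≈ -15.00 dB

-15.0 dB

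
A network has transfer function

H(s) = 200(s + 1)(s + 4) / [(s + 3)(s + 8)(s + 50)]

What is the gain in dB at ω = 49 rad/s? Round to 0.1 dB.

9.0 dB

At s = jω = j49:
zero (s+1): 1 + j49 → |·| = √(1²+49²) = √2402 ≈ 49.01, ∠ = arctan(49/1) ≈ 88.83°
zero (s+4): 4 + j49 → |·| = √(4²+49²) = √2417 ≈ 49.163, ∠ = arctan(49/4) ≈ 85.33°
pole (s+3): 3 + j49 → |·| = √(3²+49²) = √2410 ≈ 49.092, ∠ = arctan(49/3) ≈ 86.50°
pole (s+8): 8 + j49 → |·| = √(8²+49²) = √2465 ≈ 49.649, ∠ = arctan(49/8) ≈ 80.73°
pole (s+50): 50 + j49 → |·| = √(50²+49²) = √4901 ≈ 70.007, ∠ = arctan(49/50) ≈ 44.42°
|H| = 200 · 2409.5 / 1.7063e+05 ≈ 2.8242
Gain = 20 log₁₀(2.8242) ≈ 9.02 dB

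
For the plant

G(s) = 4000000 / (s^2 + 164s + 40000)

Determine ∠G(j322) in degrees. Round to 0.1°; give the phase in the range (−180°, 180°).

At s = jω = j322:
quadratic: (j322)² + 164·j322 + 40000 = -63684 + j52808 → |·| ≈ 82731, ∠ ≈ 140.33°
∠G = 0.00° − 140.33° = -140.33°

-140.3°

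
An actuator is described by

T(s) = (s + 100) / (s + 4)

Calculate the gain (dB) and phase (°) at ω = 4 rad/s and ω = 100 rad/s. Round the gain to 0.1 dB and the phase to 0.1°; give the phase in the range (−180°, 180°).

ω = 4: 25.0 dB, -42.7°; ω = 100: 3.0 dB, -42.7°

At s = jω = j4:
zero (s+100): 100 + j4 → |·| = √(100²+4²) = √10016 ≈ 100.08, ∠ = arctan(4/100) ≈ 2.29°
pole (s+4): 4 + j4 → |·| = √(4²+4²) = √32 ≈ 5.6569, ∠ = arctan(4/4) ≈ 45.00°
|T| = 1 · 100.08 / 5.6569 ≈ 17.692
Gain = 20 log₁₀(17.692) ≈ 24.96 dB
∠T = 2.29° − 45.00° = -42.71°

At s = jω = j100:
zero (s+100): 100 + j100 → |·| = √(100²+100²) = √20000 ≈ 141.42, ∠ = arctan(100/100) ≈ 45.00°
pole (s+4): 4 + j100 → |·| = √(4²+100²) = √10016 ≈ 100.08, ∠ = arctan(100/4) ≈ 87.71°
|T| = 1 · 141.42 / 100.08 ≈ 1.4131
Gain = 20 log₁₀(1.4131) ≈ 3.00 dB
∠T = 45.00° − 87.71° = -42.71°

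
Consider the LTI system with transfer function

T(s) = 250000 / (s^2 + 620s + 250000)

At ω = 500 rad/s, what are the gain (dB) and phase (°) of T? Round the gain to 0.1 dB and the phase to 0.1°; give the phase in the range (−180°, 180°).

-1.9 dB, -90.0°

At s = jω = j500:
quadratic: (j500)² + 620·j500 + 250000 = 0 + j310000 → |·| ≈ 3.1e+05, ∠ ≈ 90.00°
|T| = 250000 / 3.1e+05 ≈ 0.80645
Gain = 20 log₁₀(0.80645) ≈ -1.87 dB
∠T = 0.00° − 90.00° = -90.00°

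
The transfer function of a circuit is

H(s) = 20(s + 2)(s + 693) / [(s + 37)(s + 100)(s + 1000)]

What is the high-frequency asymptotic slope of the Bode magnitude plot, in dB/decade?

-20 dB/decade

Each pole contributes −20 dB/decade at high frequency; each zero contributes +20 dB/decade.
Net: 2 zero(s) − 3 pole(s) → -20 dB/decade.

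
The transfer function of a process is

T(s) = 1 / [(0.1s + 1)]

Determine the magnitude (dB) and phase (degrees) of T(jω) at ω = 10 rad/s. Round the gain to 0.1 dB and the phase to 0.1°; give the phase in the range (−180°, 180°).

At ω = 10 rad/s:
pole (1 + j10·0.1) = 1 + j1 → |·| ≈ 1.4142, ∠ ≈ 45.00°
|T| = 1 · 1 / (1.4142) ≈ 0.70711
Gain = 20 log₁₀(0.70711) ≈ -3.01 dB
∠T = (0°) − (45.00°) = -45.00°

-3.0 dB, -45.0°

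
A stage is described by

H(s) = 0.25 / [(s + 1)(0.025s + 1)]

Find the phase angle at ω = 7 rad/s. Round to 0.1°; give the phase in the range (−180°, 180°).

-91.8°

At ω = 7 rad/s:
pole (1 + j7·1) = 1 + j7 → |·| ≈ 7.0711, ∠ ≈ 81.87°
pole (1 + j7·0.025) = 1 + j0.175 → |·| ≈ 1.0152, ∠ ≈ 9.93°
∠H = (0°) − (81.87° + 9.93°) = -91.80°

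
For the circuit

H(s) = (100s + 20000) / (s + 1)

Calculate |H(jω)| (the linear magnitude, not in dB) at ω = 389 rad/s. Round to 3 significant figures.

Substitute s = j389:
Numerator: 100(j389) + 20000 = 20000 + j38900
Denominator: (j389) + 1 = 1 + j389
|N| = √(20000² + 38900²) ≈ 43740, ∠N ≈ 62.79°
|D| = √(1² + 389²) ≈ 389, ∠D ≈ 89.85°
|H| = 43740 / 389 ≈ 112.44

112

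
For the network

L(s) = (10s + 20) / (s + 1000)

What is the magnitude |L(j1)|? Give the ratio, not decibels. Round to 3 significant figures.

Substitute s = j1:
Numerator: 10(j1) + 20 = 20 + j10
Denominator: (j1) + 1000 = 1000 + j1
|N| = √(20² + 10²) ≈ 22.361, ∠N ≈ 26.57°
|D| = √(1000² + 1²) ≈ 1000, ∠D ≈ 0.06°
|L| = 22.361 / 1000 ≈ 0.022361

0.0224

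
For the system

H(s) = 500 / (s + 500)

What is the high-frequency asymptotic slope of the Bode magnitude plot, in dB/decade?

Each pole contributes −20 dB/decade at high frequency; each zero contributes +20 dB/decade.
Net: 0 zero(s) − 1 pole(s) → -20 dB/decade.

-20 dB/decade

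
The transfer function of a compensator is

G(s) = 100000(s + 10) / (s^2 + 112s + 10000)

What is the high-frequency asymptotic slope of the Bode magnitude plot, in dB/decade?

Each pole contributes −20 dB/decade at high frequency; each zero contributes +20 dB/decade.
Net: 1 zero(s) − 2 pole(s) → -20 dB/decade.

-20 dB/decade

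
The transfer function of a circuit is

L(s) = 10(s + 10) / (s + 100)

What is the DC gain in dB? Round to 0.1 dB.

0.0 dB

L(0) = 10·10 / (100) = 1
20 log₁₀(1) ≈ 0.00 dB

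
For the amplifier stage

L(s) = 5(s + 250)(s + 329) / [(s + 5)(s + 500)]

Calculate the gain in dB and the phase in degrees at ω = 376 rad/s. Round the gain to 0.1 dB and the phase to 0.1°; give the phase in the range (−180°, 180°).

At s = jω = j376:
zero (s+250): 250 + j376 → |·| = √(250²+376²) = √203876 ≈ 451.53, ∠ = arctan(376/250) ≈ 56.38°
zero (s+329): 329 + j376 → |·| = √(329²+376²) = √249617 ≈ 499.62, ∠ = arctan(376/329) ≈ 48.81°
pole (s+5): 5 + j376 → |·| = √(5²+376²) = √141401 ≈ 376.03, ∠ = arctan(376/5) ≈ 89.24°
pole (s+500): 500 + j376 → |·| = √(500²+376²) = √391376 ≈ 625.6, ∠ = arctan(376/500) ≈ 36.94°
|L| = 5 · 2.2559e+05 / 2.3524e+05 ≈ 4.7949
Gain = 20 log₁₀(4.7949) ≈ 13.62 dB
∠L = 105.19° − 126.18° = -20.99°

13.6 dB, -21.0°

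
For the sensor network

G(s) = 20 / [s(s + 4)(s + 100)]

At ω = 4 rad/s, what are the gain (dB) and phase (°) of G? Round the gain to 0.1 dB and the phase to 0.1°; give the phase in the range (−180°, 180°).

At s = jω = j4:
pole (s+4): 4 + j4 → |·| = √(4²+4²) = √32 ≈ 5.6569, ∠ = arctan(4/4) ≈ 45.00°
pole (s+100): 100 + j4 → |·| = √(100²+4²) = √10016 ≈ 100.08, ∠ = arctan(4/100) ≈ 2.29°
pole at origin: |s| = 4, ∠ = 90.00° (in denominator)
|G| = 20 / 2264.6 ≈ 0.0088316
Gain = 20 log₁₀(0.0088316) ≈ -41.08 dB
∠G = 0.00° − 137.29° = -137.29°

-41.1 dB, -137.3°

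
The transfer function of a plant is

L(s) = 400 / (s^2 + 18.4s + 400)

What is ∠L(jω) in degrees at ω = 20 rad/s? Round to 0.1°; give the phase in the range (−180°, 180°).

At s = jω = j20:
quadratic: (j20)² + 18.4·j20 + 400 = 0 + j368 → |·| ≈ 368, ∠ ≈ 90.00°
∠L = 0.00° − 90.00° = -90.00°

-90.0°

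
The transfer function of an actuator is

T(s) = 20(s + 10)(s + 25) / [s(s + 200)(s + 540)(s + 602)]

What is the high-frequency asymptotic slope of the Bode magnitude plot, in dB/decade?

-40 dB/decade

Each pole contributes −20 dB/decade at high frequency; each zero contributes +20 dB/decade.
Net: 2 zero(s) − 4 pole(s) → -40 dB/decade.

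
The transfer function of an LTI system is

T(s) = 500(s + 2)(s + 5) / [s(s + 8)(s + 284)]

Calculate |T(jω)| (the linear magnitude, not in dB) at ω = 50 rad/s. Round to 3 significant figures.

At s = jω = j50:
zero (s+2): 2 + j50 → |·| = √(2²+50²) = √2504 ≈ 50.04, ∠ = arctan(50/2) ≈ 87.71°
zero (s+5): 5 + j50 → |·| = √(5²+50²) = √2525 ≈ 50.249, ∠ = arctan(50/5) ≈ 84.29°
pole (s+8): 8 + j50 → |·| = √(8²+50²) = √2564 ≈ 50.636, ∠ = arctan(50/8) ≈ 80.91°
pole (s+284): 284 + j50 → |·| = √(284²+50²) = √83156 ≈ 288.37, ∠ = arctan(50/284) ≈ 9.98°
pole at origin: |s| = 50, ∠ = 90.00° (in denominator)
|T| = 500 · 2514.5 / 7.301e+05 ≈ 1.722

1.72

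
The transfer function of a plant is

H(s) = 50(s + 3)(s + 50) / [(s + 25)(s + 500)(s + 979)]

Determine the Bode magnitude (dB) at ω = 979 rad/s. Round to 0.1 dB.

At s = jω = j979:
zero (s+3): 3 + j979 → |·| = √(3²+979²) = √958450 ≈ 979, ∠ = arctan(979/3) ≈ 89.82°
zero (s+50): 50 + j979 → |·| = √(50²+979²) = √960941 ≈ 980.28, ∠ = arctan(979/50) ≈ 87.08°
pole (s+25): 25 + j979 → |·| = √(25²+979²) = √959066 ≈ 979.32, ∠ = arctan(979/25) ≈ 88.54°
pole (s+500): 500 + j979 → |·| = √(500²+979²) = √1208441 ≈ 1099.3, ∠ = arctan(979/500) ≈ 62.95°
pole (s+979): 979 + j979 → |·| = √(979²+979²) = √1916882 ≈ 1384.5, ∠ = arctan(979/979) ≈ 45.00°
|H| = 50 · 9.5969e+05 / 1.4905e+09 ≈ 0.032194
Gain = 20 log₁₀(0.032194) ≈ -29.84 dB

-29.8 dB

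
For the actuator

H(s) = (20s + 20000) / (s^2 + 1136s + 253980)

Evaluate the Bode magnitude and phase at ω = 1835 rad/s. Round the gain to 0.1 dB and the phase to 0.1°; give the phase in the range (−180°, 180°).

-39.1 dB, -84.8°

Substitute s = j1835:
Numerator: 20(j1835) + 20000 = 20000 + j36700
Denominator: (j1835)^2 + 1136(j1835) + 253980 = -3113245 + j2084560
|N| = √(20000² + 36700²) ≈ 41796, ∠N ≈ 61.41°
|D| = √(3113245² + 2084560²) ≈ 3.7467e+06, ∠D ≈ 146.19°
|H| = 41796 / 3.7467e+06 ≈ 0.011155
Gain = 20 log₁₀(0.011155) ≈ -39.05 dB
∠H = 61.41° − 146.19° = -84.78°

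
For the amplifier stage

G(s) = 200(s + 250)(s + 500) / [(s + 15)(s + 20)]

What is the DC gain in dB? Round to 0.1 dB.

G(0) = 200·250·500 / (15·20) ≈ 83333
20 log₁₀(83333) ≈ 98.42 dB

98.4 dB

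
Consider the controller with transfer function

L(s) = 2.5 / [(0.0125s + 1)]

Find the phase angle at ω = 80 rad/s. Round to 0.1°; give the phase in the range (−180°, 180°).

At ω = 80 rad/s:
pole (1 + j80·0.0125) = 1 + j1 → |·| ≈ 1.4142, ∠ ≈ 45.00°
∠L = (0°) − (45.00°) = -45.00°

-45.0°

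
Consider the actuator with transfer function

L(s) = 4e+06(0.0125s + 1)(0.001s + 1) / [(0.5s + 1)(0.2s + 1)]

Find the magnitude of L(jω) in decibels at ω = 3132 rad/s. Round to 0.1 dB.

At ω = 3132 rad/s:
zero (1 + j3132·0.0125) = 1 + j39.15 → |·| ≈ 39.163, ∠ ≈ 88.54°
zero (1 + j3132·0.001) = 1 + j3.132 → |·| ≈ 3.2878, ∠ ≈ 72.29°
pole (1 + j3132·0.5) = 1 + j1566 → |·| ≈ 1566, ∠ ≈ 89.96°
pole (1 + j3132·0.2) = 1 + j626.4 → |·| ≈ 626.4, ∠ ≈ 89.91°
|L| = 4e+06 · 39.163 · 3.2878 / (1566 · 626.4) ≈ 525.05
Gain = 20 log₁₀(525.05) ≈ 54.40 dB

54.4 dB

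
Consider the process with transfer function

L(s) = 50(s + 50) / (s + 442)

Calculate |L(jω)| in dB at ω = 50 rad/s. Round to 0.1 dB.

18.0 dB

At s = jω = j50:
zero (s+50): 50 + j50 → |·| = √(50²+50²) = √5000 ≈ 70.711, ∠ = arctan(50/50) ≈ 45.00°
pole (s+442): 442 + j50 → |·| = √(442²+50²) = √197864 ≈ 444.82, ∠ = arctan(50/442) ≈ 6.45°
|L| = 50 · 70.711 / 444.82 ≈ 7.9483
Gain = 20 log₁₀(7.9483) ≈ 18.01 dB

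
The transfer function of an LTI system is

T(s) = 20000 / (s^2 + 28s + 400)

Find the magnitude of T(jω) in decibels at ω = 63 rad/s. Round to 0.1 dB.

14.0 dB

At s = jω = j63:
quadratic: (j63)² + 28·j63 + 400 = -3569 + j1764 → |·| ≈ 3981.1, ∠ ≈ 153.70°
|T| = 20000 / 3981.1 ≈ 5.0237
Gain = 20 log₁₀(5.0237) ≈ 14.02 dB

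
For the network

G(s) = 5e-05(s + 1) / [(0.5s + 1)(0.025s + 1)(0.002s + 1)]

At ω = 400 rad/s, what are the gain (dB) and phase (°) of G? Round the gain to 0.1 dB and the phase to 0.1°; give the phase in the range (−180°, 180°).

-102.2 dB, -122.8°

At ω = 400 rad/s:
zero (1 + j400·1) = 1 + j400 → |·| ≈ 400, ∠ ≈ 89.86°
pole (1 + j400·0.5) = 1 + j200 → |·| ≈ 200, ∠ ≈ 89.71°
pole (1 + j400·0.025) = 1 + j10 → |·| ≈ 10.05, ∠ ≈ 84.29°
pole (1 + j400·0.002) = 1 + j0.8 → |·| ≈ 1.2806, ∠ ≈ 38.66°
|G| = 5e-05 · 400 / (200 · 10.05 · 1.2806) ≈ 7.77e-06
Gain = 20 log₁₀(7.77e-06) ≈ -102.19 dB
∠G = (89.86°) − (89.71° + 84.29° + 38.66°) = -122.80°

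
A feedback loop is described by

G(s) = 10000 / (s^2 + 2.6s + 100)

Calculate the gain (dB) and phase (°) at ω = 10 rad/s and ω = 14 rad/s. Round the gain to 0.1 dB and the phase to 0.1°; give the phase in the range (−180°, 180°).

At s = jω = j10:
quadratic: (j10)² + 2.6·j10 + 100 = 0 + j26 → |·| ≈ 26, ∠ ≈ 90.00°
|G| = 10000 / 26 ≈ 384.62
Gain = 20 log₁₀(384.62) ≈ 51.70 dB
∠G = 0.00° − 90.00° = -90.00°

At s = jω = j14:
quadratic: (j14)² + 2.6·j14 + 100 = -96 + j36.4 → |·| ≈ 102.67, ∠ ≈ 159.23°
|G| = 10000 / 102.67 ≈ 97.399
Gain = 20 log₁₀(97.399) ≈ 39.77 dB
∠G = 0.00° − 159.23° = -159.23°

ω = 10: 51.7 dB, -90.0°; ω = 14: 39.8 dB, -159.2°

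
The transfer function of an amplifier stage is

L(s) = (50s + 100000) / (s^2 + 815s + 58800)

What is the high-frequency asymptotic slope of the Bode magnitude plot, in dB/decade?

Each pole contributes −20 dB/decade at high frequency; each zero contributes +20 dB/decade.
Net: 1 zero(s) − 2 pole(s) → -20 dB/decade.

-20 dB/decade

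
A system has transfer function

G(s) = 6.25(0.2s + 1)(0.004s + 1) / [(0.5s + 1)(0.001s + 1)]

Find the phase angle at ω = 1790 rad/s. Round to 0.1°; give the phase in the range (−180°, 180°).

At ω = 1790 rad/s:
zero (1 + j1790·0.2) = 1 + j358 → |·| ≈ 358, ∠ ≈ 89.84°
zero (1 + j1790·0.004) = 1 + j7.16 → |·| ≈ 7.2295, ∠ ≈ 82.05°
pole (1 + j1790·0.5) = 1 + j895 → |·| ≈ 895, ∠ ≈ 89.94°
pole (1 + j1790·0.001) = 1 + j1.79 → |·| ≈ 2.0504, ∠ ≈ 60.81°
∠G = (89.84° + 82.05°) − (89.94° + 60.81°) = 21.14°

21.1°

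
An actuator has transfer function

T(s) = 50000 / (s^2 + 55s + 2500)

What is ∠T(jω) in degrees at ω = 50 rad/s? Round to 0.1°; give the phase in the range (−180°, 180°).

-90.0°

At s = jω = j50:
quadratic: (j50)² + 55·j50 + 2500 = 0 + j2750 → |·| ≈ 2750, ∠ ≈ 90.00°
∠T = 0.00° − 90.00° = -90.00°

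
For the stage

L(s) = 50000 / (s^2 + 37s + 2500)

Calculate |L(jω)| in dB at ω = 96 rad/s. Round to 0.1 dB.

16.4 dB

At s = jω = j96:
quadratic: (j96)² + 37·j96 + 2500 = -6716 + j3552 → |·| ≈ 7597.5, ∠ ≈ 152.13°
|L| = 50000 / 7597.5 ≈ 6.5811
Gain = 20 log₁₀(6.5811) ≈ 16.37 dB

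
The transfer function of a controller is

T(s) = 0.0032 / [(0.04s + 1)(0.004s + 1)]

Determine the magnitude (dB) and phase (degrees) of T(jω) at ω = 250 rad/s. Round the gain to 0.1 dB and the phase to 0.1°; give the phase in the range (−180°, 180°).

-73.0 dB, -129.3°

At ω = 250 rad/s:
pole (1 + j250·0.04) = 1 + j10 → |·| ≈ 10.05, ∠ ≈ 84.29°
pole (1 + j250·0.004) = 1 + j1 → |·| ≈ 1.4142, ∠ ≈ 45.00°
|T| = 0.0032 · 1 / (10.05 · 1.4142) ≈ 0.00022515
Gain = 20 log₁₀(0.00022515) ≈ -72.95 dB
∠T = (0°) − (84.29° + 45.00°) = -129.29°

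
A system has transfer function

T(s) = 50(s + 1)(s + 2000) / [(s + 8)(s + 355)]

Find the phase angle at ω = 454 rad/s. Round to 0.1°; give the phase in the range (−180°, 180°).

-38.3°

At s = jω = j454:
zero (s+1): 1 + j454 → |·| = √(1²+454²) = √206117 ≈ 454, ∠ = arctan(454/1) ≈ 89.87°
zero (s+2000): 2000 + j454 → |·| = √(2000²+454²) = √4206116 ≈ 2050.9, ∠ = arctan(454/2000) ≈ 12.79°
pole (s+8): 8 + j454 → |·| = √(8²+454²) = √206180 ≈ 454.07, ∠ = arctan(454/8) ≈ 88.99°
pole (s+355): 355 + j454 → |·| = √(355²+454²) = √332141 ≈ 576.32, ∠ = arctan(454/355) ≈ 51.98°
∠T = 102.66° − 140.97° = -38.31°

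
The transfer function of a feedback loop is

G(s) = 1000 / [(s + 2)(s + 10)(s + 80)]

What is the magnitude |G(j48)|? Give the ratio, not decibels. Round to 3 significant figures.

At s = jω = j48:
pole (s+2): 2 + j48 → |·| = √(2²+48²) = √2308 ≈ 48.042, ∠ = arctan(48/2) ≈ 87.61°
pole (s+10): 10 + j48 → |·| = √(10²+48²) = √2404 ≈ 49.031, ∠ = arctan(48/10) ≈ 78.23°
pole (s+80): 80 + j48 → |·| = √(80²+48²) = √8704 ≈ 93.295, ∠ = arctan(48/80) ≈ 30.96°
|G| = 1000 / 2.1976e+05 ≈ 0.0045504

0.00455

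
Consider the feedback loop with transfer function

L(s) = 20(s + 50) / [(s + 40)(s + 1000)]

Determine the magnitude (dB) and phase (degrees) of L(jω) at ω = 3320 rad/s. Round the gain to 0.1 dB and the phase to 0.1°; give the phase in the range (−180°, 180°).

At s = jω = j3320:
zero (s+50): 50 + j3320 → |·| = √(50²+3320²) = √11024900 ≈ 3320.4, ∠ = arctan(3320/50) ≈ 89.14°
pole (s+40): 40 + j3320 → |·| = √(40²+3320²) = √11024000 ≈ 3320.2, ∠ = arctan(3320/40) ≈ 89.31°
pole (s+1000): 1000 + j3320 → |·| = √(1000²+3320²) = √12022400 ≈ 3467.3, ∠ = arctan(3320/1000) ≈ 73.24°
|L| = 20 · 3320.4 / 1.1512e+07 ≈ 0.0057686
Gain = 20 log₁₀(0.0057686) ≈ -44.78 dB
∠L = 89.14° − 162.55° = -73.41°

-44.8 dB, -73.4°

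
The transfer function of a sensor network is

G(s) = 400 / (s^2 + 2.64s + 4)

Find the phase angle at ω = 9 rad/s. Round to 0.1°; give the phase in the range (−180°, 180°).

At s = jω = j9:
quadratic: (j9)² + 2.64·j9 + 4 = -77 + j23.76 → |·| ≈ 80.582, ∠ ≈ 162.85°
∠G = 0.00° − 162.85° = -162.85°

-162.9°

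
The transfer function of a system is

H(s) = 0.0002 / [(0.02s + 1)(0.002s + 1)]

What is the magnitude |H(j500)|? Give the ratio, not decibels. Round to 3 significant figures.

1.41e-05

At ω = 500 rad/s:
pole (1 + j500·0.02) = 1 + j10 → |·| ≈ 10.05, ∠ ≈ 84.29°
pole (1 + j500·0.002) = 1 + j1 → |·| ≈ 1.4142, ∠ ≈ 45.00°
|H| = 0.0002 · 1 / (10.05 · 1.4142) ≈ 1.4072e-05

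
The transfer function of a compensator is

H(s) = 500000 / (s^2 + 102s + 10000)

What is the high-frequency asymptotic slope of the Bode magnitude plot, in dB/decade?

-40 dB/decade

Each pole contributes −20 dB/decade at high frequency; each zero contributes +20 dB/decade.
Net: 0 zero(s) − 2 pole(s) → -40 dB/decade.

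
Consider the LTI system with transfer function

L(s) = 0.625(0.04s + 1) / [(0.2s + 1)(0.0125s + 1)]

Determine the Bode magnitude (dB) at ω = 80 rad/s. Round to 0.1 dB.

-20.7 dB

At ω = 80 rad/s:
zero (1 + j80·0.04) = 1 + j3.2 → |·| ≈ 3.3526, ∠ ≈ 72.65°
pole (1 + j80·0.2) = 1 + j16 → |·| ≈ 16.031, ∠ ≈ 86.42°
pole (1 + j80·0.0125) = 1 + j1 → |·| ≈ 1.4142, ∠ ≈ 45.00°
|L| = 0.625 · 3.3526 / (16.031 · 1.4142) ≈ 0.092425
Gain = 20 log₁₀(0.092425) ≈ -20.68 dB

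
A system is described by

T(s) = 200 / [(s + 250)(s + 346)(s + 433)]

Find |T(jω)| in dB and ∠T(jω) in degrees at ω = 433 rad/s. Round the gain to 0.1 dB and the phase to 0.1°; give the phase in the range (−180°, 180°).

-118.6 dB, -156.4°

At s = jω = j433:
pole (s+250): 250 + j433 → |·| = √(250²+433²) = √249989 ≈ 499.99, ∠ = arctan(433/250) ≈ 60.00°
pole (s+346): 346 + j433 → |·| = √(346²+433²) = √307205 ≈ 554.26, ∠ = arctan(433/346) ≈ 51.37°
pole (s+433): 433 + j433 → |·| = √(433²+433²) = √374978 ≈ 612.35, ∠ = arctan(433/433) ≈ 45.00°
|T| = 200 / 1.697e+08 ≈ 1.1786e-06
Gain = 20 log₁₀(1.1786e-06) ≈ -118.57 dB
∠T = 0.00° − 156.37° = -156.37°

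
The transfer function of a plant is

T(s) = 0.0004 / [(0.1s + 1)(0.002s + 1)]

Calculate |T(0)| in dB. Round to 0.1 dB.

T(0) = 0.0004 · 1 / 1 = 0.0004
20 log₁₀(0.0004) ≈ -67.96 dB

-68.0 dB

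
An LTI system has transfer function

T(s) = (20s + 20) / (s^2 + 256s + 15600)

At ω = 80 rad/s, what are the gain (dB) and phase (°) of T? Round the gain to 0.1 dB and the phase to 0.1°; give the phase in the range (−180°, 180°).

Substitute s = j80:
Numerator: 20(j80) + 20 = 20 + j1600
Denominator: (j80)^2 + 256(j80) + 15600 = 9200 + j20480
|N| = √(20² + 1600²) ≈ 1600.1, ∠N ≈ 89.28°
|D| = √(9200² + 20480²) ≈ 22452, ∠D ≈ 65.81°
|T| = 1600.1 / 22452 ≈ 0.071268
Gain = 20 log₁₀(0.071268) ≈ -22.94 dB
∠T = 89.28° − 65.81° = 23.47°

-22.9 dB, 23.5°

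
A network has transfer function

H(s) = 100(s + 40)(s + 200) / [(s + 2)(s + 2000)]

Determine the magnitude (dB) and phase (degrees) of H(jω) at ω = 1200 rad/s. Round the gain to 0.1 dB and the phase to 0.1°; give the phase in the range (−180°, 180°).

At s = jω = j1200:
zero (s+40): 40 + j1200 → |·| = √(40²+1200²) = √1441600 ≈ 1200.7, ∠ = arctan(1200/40) ≈ 88.09°
zero (s+200): 200 + j1200 → |·| = √(200²+1200²) = √1480000 ≈ 1216.6, ∠ = arctan(1200/200) ≈ 80.54°
pole (s+2): 2 + j1200 → |·| = √(2²+1200²) = √1440004 ≈ 1200, ∠ = arctan(1200/2) ≈ 89.90°
pole (s+2000): 2000 + j1200 → |·| = √(2000²+1200²) = √5440000 ≈ 2332.4, ∠ = arctan(1200/2000) ≈ 30.96°
|H| = 100 · 1.4608e+06 / 2.7989e+06 ≈ 52.192
Gain = 20 log₁₀(52.192) ≈ 34.35 dB
∠H = 168.63° − 120.86° = 47.77°

34.4 dB, 47.8°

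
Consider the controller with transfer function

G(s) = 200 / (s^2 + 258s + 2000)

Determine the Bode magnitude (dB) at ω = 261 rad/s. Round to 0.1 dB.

-53.5 dB

Substitute s = j261:
Numerator: 200 = 200 + j0
Denominator: (j261)^2 + 258(j261) + 2000 = -66121 + j67338
|N| = √(200² + 0²) ≈ 200, ∠N ≈ 0.00°
|D| = √(66121² + 67338²) ≈ 94374, ∠D ≈ 134.48°
|G| = 200 / 94374 ≈ 0.0021192
Gain = 20 log₁₀(0.0021192) ≈ -53.48 dB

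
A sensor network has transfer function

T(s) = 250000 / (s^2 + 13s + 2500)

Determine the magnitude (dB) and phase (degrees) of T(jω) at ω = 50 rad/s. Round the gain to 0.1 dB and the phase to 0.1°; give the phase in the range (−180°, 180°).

At s = jω = j50:
quadratic: (j50)² + 13·j50 + 2500 = 0 + j650 → |·| ≈ 650, ∠ ≈ 90.00°
|T| = 250000 / 650 ≈ 384.62
Gain = 20 log₁₀(384.62) ≈ 51.70 dB
∠T = 0.00° − 90.00° = -90.00°

51.7 dB, -90.0°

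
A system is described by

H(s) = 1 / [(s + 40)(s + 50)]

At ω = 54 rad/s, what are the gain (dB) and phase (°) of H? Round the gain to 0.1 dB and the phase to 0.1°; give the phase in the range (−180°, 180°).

-73.9 dB, -100.7°

At s = jω = j54:
pole (s+40): 40 + j54 → |·| = √(40²+54²) = √4516 ≈ 67.201, ∠ = arctan(54/40) ≈ 53.47°
pole (s+50): 50 + j54 → |·| = √(50²+54²) = √5416 ≈ 73.593, ∠ = arctan(54/50) ≈ 47.20°
|H| = 1 / 4945.5 ≈ 0.0002022
Gain = 20 log₁₀(0.0002022) ≈ -73.88 dB
∠H = 0.00° − 100.67° = -100.67°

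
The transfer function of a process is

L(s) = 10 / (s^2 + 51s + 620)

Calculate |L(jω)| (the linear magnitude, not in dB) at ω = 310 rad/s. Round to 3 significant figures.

Substitute s = j310:
Numerator: 10 = 10 + j0
Denominator: (j310)^2 + 51(j310) + 620 = -95480 + j15810
|N| = √(10² + 0²) ≈ 10, ∠N ≈ 0.00°
|D| = √(95480² + 15810²) ≈ 96780, ∠D ≈ 170.60°
|L| = 10 / 96780 ≈ 0.00010333

0.000103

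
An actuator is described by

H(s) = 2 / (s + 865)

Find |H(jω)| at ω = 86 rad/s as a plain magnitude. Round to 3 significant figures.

0.00230

Substitute s = j86:
Numerator: 2 = 2 + j0
Denominator: (j86) + 865 = 865 + j86
|N| = √(2² + 0²) ≈ 2, ∠N ≈ 0.00°
|D| = √(865² + 86²) ≈ 869.26, ∠D ≈ 5.68°
|H| = 2 / 869.26 ≈ 0.0023008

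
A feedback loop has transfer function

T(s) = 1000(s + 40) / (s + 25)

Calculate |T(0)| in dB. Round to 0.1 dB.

64.1 dB

T(0) = 1000·40 / (25) = 1600
20 log₁₀(1600) ≈ 64.08 dB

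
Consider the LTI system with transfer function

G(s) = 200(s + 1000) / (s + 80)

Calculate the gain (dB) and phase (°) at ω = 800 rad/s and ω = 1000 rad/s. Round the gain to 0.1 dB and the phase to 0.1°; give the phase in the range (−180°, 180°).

At s = jω = j800:
zero (s+1000): 1000 + j800 → |·| = √(1000²+800²) = √1640000 ≈ 1280.6, ∠ = arctan(800/1000) ≈ 38.66°
pole (s+80): 80 + j800 → |·| = √(80²+800²) = √646400 ≈ 803.99, ∠ = arctan(800/80) ≈ 84.29°
|G| = 200 · 1280.6 / 803.99 ≈ 318.56
Gain = 20 log₁₀(318.56) ≈ 50.06 dB
∠G = 38.66° − 84.29° = -45.63°

At s = jω = j1000:
zero (s+1000): 1000 + j1000 → |·| = √(1000²+1000²) = √2000000 ≈ 1414.2, ∠ = arctan(1000/1000) ≈ 45.00°
pole (s+80): 80 + j1000 → |·| = √(80²+1000²) = √1006400 ≈ 1003.2, ∠ = arctan(1000/80) ≈ 85.43°
|G| = 200 · 1414.2 / 1003.2 ≈ 281.94
Gain = 20 log₁₀(281.94) ≈ 49.00 dB
∠G = 45.00° − 85.43° = -40.43°

ω = 800: 50.1 dB, -45.6°; ω = 1000: 49.0 dB, -40.4°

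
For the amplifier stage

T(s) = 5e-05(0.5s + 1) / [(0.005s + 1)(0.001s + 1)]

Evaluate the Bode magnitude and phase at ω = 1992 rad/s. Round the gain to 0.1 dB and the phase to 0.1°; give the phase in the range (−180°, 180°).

-53.0 dB, -57.7°

At ω = 1992 rad/s:
zero (1 + j1992·0.5) = 1 + j996 → |·| ≈ 996, ∠ ≈ 89.94°
pole (1 + j1992·0.005) = 1 + j9.96 → |·| ≈ 10.01, ∠ ≈ 84.27°
pole (1 + j1992·0.001) = 1 + j1.992 → |·| ≈ 2.2289, ∠ ≈ 63.34°
|T| = 5e-05 · 996 / (10.01 · 2.2289) ≈ 0.0022321
Gain = 20 log₁₀(0.0022321) ≈ -53.03 dB
∠T = (89.94°) − (84.27° + 63.34°) = -57.67°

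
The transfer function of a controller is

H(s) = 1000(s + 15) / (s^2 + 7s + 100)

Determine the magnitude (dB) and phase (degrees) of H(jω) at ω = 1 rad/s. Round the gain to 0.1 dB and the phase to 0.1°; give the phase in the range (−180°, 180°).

At s = jω = j1:
zero (s+15): 15 + j1 → |·| = √(15²+1²) = √226 ≈ 15.033, ∠ = arctan(1/15) ≈ 3.81°
quadratic: (j1)² + 7·j1 + 100 = 99 + j7 → |·| ≈ 99.247, ∠ ≈ 4.04°
|H| = 1000 · 15.033 / 99.247 ≈ 151.47
Gain = 20 log₁₀(151.47) ≈ 43.61 dB
∠H = 3.81° − 4.04° = -0.23°

43.6 dB, -0.2°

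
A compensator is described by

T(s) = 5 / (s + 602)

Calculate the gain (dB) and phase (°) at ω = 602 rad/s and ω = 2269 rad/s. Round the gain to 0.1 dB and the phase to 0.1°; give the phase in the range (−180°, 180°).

ω = 602: -44.6 dB, -45.0°; ω = 2269: -53.4 dB, -75.1°

Substitute s = j602:
Numerator: 5 = 5 + j0
Denominator: (j602) + 602 = 602 + j602
|N| = √(5² + 0²) ≈ 5, ∠N ≈ 0.00°
|D| = √(602² + 602²) ≈ 851.36, ∠D ≈ 45.00°
|T| = 5 / 851.36 ≈ 0.005873
Gain = 20 log₁₀(0.005873) ≈ -44.62 dB
∠T = 0.00° − 45.00° = -45.00°

Substitute s = j2269:
Numerator: 5 = 5 + j0
Denominator: (j2269) + 602 = 602 + j2269
|N| = √(5² + 0²) ≈ 5, ∠N ≈ 0.00°
|D| = √(602² + 2269²) ≈ 2347.5, ∠D ≈ 75.14°
|T| = 5 / 2347.5 ≈ 0.0021299
Gain = 20 log₁₀(0.0021299) ≈ -53.43 dB
∠T = 0.00° − 75.14° = -75.14°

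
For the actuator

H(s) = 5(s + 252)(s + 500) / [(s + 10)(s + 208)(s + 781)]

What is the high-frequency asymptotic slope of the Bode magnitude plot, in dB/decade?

-20 dB/decade

Each pole contributes −20 dB/decade at high frequency; each zero contributes +20 dB/decade.
Net: 2 zero(s) − 3 pole(s) → -20 dB/decade.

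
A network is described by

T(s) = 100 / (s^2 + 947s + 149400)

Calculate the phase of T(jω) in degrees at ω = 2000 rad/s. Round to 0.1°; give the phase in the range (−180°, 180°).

-153.8°

Substitute s = j2000:
Numerator: 100 = 100 + j0
Denominator: (j2000)^2 + 947(j2000) + 149400 = -3850600 + j1894000
|N| = √(100² + 0²) ≈ 100, ∠N ≈ 0.00°
|D| = √(3850600² + 1894000²) ≈ 4.2912e+06, ∠D ≈ 153.81°
∠T = 0.00° − 153.81° = -153.81°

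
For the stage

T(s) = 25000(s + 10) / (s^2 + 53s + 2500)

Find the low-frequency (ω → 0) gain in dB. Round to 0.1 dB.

T(0) = 25000·10 / 2500 = 100
20 log₁₀(100) ≈ 40.00 dB

40.0 dB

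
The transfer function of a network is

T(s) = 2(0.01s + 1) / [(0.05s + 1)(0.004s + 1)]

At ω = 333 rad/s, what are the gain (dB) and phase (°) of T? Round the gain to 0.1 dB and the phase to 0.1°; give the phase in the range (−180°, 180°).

-12.0 dB, -66.4°

At ω = 333 rad/s:
zero (1 + j333·0.01) = 1 + j3.33 → |·| ≈ 3.4769, ∠ ≈ 73.28°
pole (1 + j333·0.05) = 1 + j16.65 → |·| ≈ 16.68, ∠ ≈ 86.56°
pole (1 + j333·0.004) = 1 + j1.332 → |·| ≈ 1.6656, ∠ ≈ 53.10°
|T| = 2 · 3.4769 / (16.68 · 1.6656) ≈ 0.2503
Gain = 20 log₁₀(0.2503) ≈ -12.03 dB
∠T = (73.28°) − (86.56° + 53.10°) = -66.38°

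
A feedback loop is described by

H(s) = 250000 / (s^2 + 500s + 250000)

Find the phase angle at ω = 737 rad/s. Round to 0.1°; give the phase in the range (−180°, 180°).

-128.5°

At s = jω = j737:
quadratic: (j737)² + 500·j737 + 250000 = -293169 + j368500 → |·| ≈ 4.7089e+05, ∠ ≈ 128.50°
∠H = 0.00° − 128.50° = -128.50°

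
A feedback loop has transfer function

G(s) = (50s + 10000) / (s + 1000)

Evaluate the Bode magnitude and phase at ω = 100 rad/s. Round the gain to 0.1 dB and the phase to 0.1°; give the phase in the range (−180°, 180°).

Substitute s = j100:
Numerator: 50(j100) + 10000 = 10000 + j5000
Denominator: (j100) + 1000 = 1000 + j100
|N| = √(10000² + 5000²) ≈ 11180, ∠N ≈ 26.57°
|D| = √(1000² + 100²) ≈ 1005, ∠D ≈ 5.71°
|G| = 11180 / 1005 ≈ 11.124
Gain = 20 log₁₀(11.124) ≈ 20.93 dB
∠G = 26.57° − 5.71° = 20.86°

20.9 dB, 20.9°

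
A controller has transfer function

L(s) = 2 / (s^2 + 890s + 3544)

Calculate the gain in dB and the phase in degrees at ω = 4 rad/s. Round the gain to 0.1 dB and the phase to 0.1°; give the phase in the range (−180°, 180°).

Substitute s = j4:
Numerator: 2 = 2 + j0
Denominator: (j4)^2 + 890(j4) + 3544 = 3528 + j3560
|N| = √(2² + 0²) ≈ 2, ∠N ≈ 0.00°
|D| = √(3528² + 3560²) ≈ 5012, ∠D ≈ 45.26°
|L| = 2 / 5012 ≈ 0.00039904
Gain = 20 log₁₀(0.00039904) ≈ -67.98 dB
∠L = 0.00° − 45.26° = -45.26°

-68.0 dB, -45.3°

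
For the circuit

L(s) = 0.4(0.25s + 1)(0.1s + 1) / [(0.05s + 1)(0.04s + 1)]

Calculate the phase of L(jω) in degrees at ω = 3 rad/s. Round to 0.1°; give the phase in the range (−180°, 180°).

At ω = 3 rad/s:
zero (1 + j3·0.25) = 1 + j0.75 → |·| ≈ 1.25, ∠ ≈ 36.87°
zero (1 + j3·0.1) = 1 + j0.3 → |·| ≈ 1.044, ∠ ≈ 16.70°
pole (1 + j3·0.05) = 1 + j0.15 → |·| ≈ 1.0112, ∠ ≈ 8.53°
pole (1 + j3·0.04) = 1 + j0.12 → |·| ≈ 1.0072, ∠ ≈ 6.84°
∠L = (36.87° + 16.70°) − (8.53° + 6.84°) = 38.20°

38.2°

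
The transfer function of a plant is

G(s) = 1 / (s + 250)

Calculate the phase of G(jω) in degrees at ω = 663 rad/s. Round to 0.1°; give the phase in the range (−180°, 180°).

At s = jω = j663:
pole (s+250): 250 + j663 → |·| = √(250²+663²) = √502069 ≈ 708.57, ∠ = arctan(663/250) ≈ 69.34°
∠G = 0.00° − 69.34° = -69.34°

-69.3°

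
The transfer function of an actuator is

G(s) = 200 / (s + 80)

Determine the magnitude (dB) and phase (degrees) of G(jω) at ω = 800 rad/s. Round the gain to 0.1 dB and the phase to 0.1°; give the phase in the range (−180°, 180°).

Substitute s = j800:
Numerator: 200 = 200 + j0
Denominator: (j800) + 80 = 80 + j800
|N| = √(200² + 0²) ≈ 200, ∠N ≈ 0.00°
|D| = √(80² + 800²) ≈ 803.99, ∠D ≈ 84.29°
|G| = 200 / 803.99 ≈ 0.24876
Gain = 20 log₁₀(0.24876) ≈ -12.08 dB
∠G = 0.00° − 84.29° = -84.29°

-12.1 dB, -84.3°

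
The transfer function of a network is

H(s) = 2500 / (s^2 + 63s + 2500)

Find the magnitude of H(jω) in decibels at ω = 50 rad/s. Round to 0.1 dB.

-2.0 dB

At s = jω = j50:
quadratic: (j50)² + 63·j50 + 2500 = 0 + j3150 → |·| ≈ 3150, ∠ ≈ 90.00°
|H| = 2500 / 3150 ≈ 0.79365
Gain = 20 log₁₀(0.79365) ≈ -2.01 dB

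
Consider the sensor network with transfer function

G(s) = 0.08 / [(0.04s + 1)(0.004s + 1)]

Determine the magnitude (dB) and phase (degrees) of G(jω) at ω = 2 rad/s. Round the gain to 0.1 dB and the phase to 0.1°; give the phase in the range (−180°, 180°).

At ω = 2 rad/s:
pole (1 + j2·0.04) = 1 + j0.08 → |·| ≈ 1.0032, ∠ ≈ 4.57°
pole (1 + j2·0.004) = 1 + j0.008 → |·| ≈ 1, ∠ ≈ 0.46°
|G| = 0.08 · 1 / (1.0032 · 1) ≈ 0.079745
Gain = 20 log₁₀(0.079745) ≈ -21.97 dB
∠G = (0°) − (4.57° + 0.46°) = -5.03°

-22.0 dB, -5.0°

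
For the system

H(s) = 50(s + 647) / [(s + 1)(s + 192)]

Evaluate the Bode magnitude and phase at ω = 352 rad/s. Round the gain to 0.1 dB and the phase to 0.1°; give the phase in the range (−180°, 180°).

-11.7 dB, -122.7°

At s = jω = j352:
zero (s+647): 647 + j352 → |·| = √(647²+352²) = √542513 ≈ 736.55, ∠ = arctan(352/647) ≈ 28.55°
pole (s+1): 1 + j352 → |·| = √(1²+352²) = √123905 ≈ 352, ∠ = arctan(352/1) ≈ 89.84°
pole (s+192): 192 + j352 → |·| = √(192²+352²) = √160768 ≈ 400.96, ∠ = arctan(352/192) ≈ 61.39°
|H| = 50 · 736.55 / 1.4114e+05 ≈ 0.26093
Gain = 20 log₁₀(0.26093) ≈ -11.67 dB
∠H = 28.55° − 151.23° = -122.68°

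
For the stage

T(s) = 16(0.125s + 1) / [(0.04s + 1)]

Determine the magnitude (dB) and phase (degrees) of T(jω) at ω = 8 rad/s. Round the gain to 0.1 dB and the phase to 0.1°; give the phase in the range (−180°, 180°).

26.7 dB, 27.3°

At ω = 8 rad/s:
zero (1 + j8·0.125) = 1 + j1 → |·| ≈ 1.4142, ∠ ≈ 45.00°
pole (1 + j8·0.04) = 1 + j0.32 → |·| ≈ 1.05, ∠ ≈ 17.74°
|T| = 16 · 1.4142 / (1.05) ≈ 21.55
Gain = 20 log₁₀(21.55) ≈ 26.67 dB
∠T = (45.00°) − (17.74°) = 27.26°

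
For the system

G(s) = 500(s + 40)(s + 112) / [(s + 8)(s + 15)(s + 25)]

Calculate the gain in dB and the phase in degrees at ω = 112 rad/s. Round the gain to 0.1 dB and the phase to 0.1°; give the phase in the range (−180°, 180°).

At s = jω = j112:
zero (s+40): 40 + j112 → |·| = √(40²+112²) = √14144 ≈ 118.93, ∠ = arctan(112/40) ≈ 70.35°
zero (s+112): 112 + j112 → |·| = √(112²+112²) = √25088 ≈ 158.39, ∠ = arctan(112/112) ≈ 45.00°
pole (s+8): 8 + j112 → |·| = √(8²+112²) = √12608 ≈ 112.29, ∠ = arctan(112/8) ≈ 85.91°
pole (s+15): 15 + j112 → |·| = √(15²+112²) = √12769 ≈ 113, ∠ = arctan(112/15) ≈ 82.37°
pole (s+25): 25 + j112 → |·| = √(25²+112²) = √13169 ≈ 114.76, ∠ = arctan(112/25) ≈ 77.42°
|G| = 500 · 18837 / 1.4562e+06 ≈ 6.4679
Gain = 20 log₁₀(6.4679) ≈ 16.22 dB
∠G = 115.35° − 245.70° = -130.35°

16.2 dB, -130.4°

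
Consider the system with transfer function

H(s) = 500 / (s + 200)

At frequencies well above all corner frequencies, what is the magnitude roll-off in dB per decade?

Each pole contributes −20 dB/decade at high frequency; each zero contributes +20 dB/decade.
Net: 0 zero(s) − 1 pole(s) → -20 dB/decade.

-20 dB/decade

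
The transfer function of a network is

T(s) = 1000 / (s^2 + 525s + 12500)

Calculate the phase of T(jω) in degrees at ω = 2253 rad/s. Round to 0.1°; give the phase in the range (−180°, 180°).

Substitute s = j2253:
Numerator: 1000 = 1000 + j0
Denominator: (j2253)^2 + 525(j2253) + 12500 = -5063509 + j1182825
|N| = √(1000² + 0²) ≈ 1000, ∠N ≈ 0.00°
|D| = √(5063509² + 1182825²) ≈ 5.1998e+06, ∠D ≈ 166.85°
∠T = 0.00° − 166.85° = -166.85°

-166.9°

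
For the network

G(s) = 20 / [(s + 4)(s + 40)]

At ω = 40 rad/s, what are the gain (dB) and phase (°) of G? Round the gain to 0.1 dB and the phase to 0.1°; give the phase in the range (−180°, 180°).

-41.1 dB, -129.3°

At s = jω = j40:
pole (s+4): 4 + j40 → |·| = √(4²+40²) = √1616 ≈ 40.2, ∠ = arctan(40/4) ≈ 84.29°
pole (s+40): 40 + j40 → |·| = √(40²+40²) = √3200 ≈ 56.569, ∠ = arctan(40/40) ≈ 45.00°
|G| = 20 / 2274.1 ≈ 0.0087947
Gain = 20 log₁₀(0.0087947) ≈ -41.12 dB
∠G = 0.00° − 129.29° = -129.29°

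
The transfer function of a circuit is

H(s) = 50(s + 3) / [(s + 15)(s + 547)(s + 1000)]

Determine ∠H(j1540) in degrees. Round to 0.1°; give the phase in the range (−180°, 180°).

-127.0°

At s = jω = j1540:
zero (s+3): 3 + j1540 → |·| = √(3²+1540²) = √2371609 ≈ 1540, ∠ = arctan(1540/3) ≈ 89.89°
pole (s+15): 15 + j1540 → |·| = √(15²+1540²) = √2371825 ≈ 1540.1, ∠ = arctan(1540/15) ≈ 89.44°
pole (s+547): 547 + j1540 → |·| = √(547²+1540²) = √2670809 ≈ 1634.3, ∠ = arctan(1540/547) ≈ 70.45°
pole (s+1000): 1000 + j1540 → |·| = √(1000²+1540²) = √3371600 ≈ 1836.2, ∠ = arctan(1540/1000) ≈ 57.00°
∠H = 89.89° − 216.89° = -127.00°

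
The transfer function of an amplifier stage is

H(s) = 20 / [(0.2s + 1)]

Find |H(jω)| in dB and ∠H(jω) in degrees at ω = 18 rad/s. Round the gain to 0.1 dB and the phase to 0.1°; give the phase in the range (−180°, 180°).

At ω = 18 rad/s:
pole (1 + j18·0.2) = 1 + j3.6 → |·| ≈ 3.7363, ∠ ≈ 74.48°
|H| = 20 · 1 / (3.7363) ≈ 5.3529
Gain = 20 log₁₀(5.3529) ≈ 14.57 dB
∠H = (0°) − (74.48°) = -74.48°

14.6 dB, -74.5°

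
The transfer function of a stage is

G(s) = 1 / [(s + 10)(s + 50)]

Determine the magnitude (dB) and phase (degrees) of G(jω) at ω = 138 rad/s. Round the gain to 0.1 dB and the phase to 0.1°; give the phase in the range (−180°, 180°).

-86.2 dB, -155.9°

At s = jω = j138:
pole (s+10): 10 + j138 → |·| = √(10²+138²) = √19144 ≈ 138.36, ∠ = arctan(138/10) ≈ 85.86°
pole (s+50): 50 + j138 → |·| = √(50²+138²) = √21544 ≈ 146.78, ∠ = arctan(138/50) ≈ 70.08°
|G| = 1 / 20308 ≈ 4.9242e-05
Gain = 20 log₁₀(4.9242e-05) ≈ -86.15 dB
∠G = 0.00° − 155.94° = -155.94°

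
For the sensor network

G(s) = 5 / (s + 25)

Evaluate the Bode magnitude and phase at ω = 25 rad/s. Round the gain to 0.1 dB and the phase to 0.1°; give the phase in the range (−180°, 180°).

-17.0 dB, -45.0°

Substitute s = j25:
Numerator: 5 = 5 + j0
Denominator: (j25) + 25 = 25 + j25
|N| = √(5² + 0²) ≈ 5, ∠N ≈ 0.00°
|D| = √(25² + 25²) ≈ 35.355, ∠D ≈ 45.00°
|G| = 5 / 35.355 ≈ 0.14142
Gain = 20 log₁₀(0.14142) ≈ -16.99 dB
∠G = 0.00° − 45.00° = -45.00°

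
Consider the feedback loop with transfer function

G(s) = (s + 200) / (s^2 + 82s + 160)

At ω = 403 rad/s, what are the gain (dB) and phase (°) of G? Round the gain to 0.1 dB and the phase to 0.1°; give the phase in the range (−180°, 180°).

Substitute s = j403:
Numerator: (j403) + 200 = 200 + j403
Denominator: (j403)^2 + 82(j403) + 160 = -162249 + j33046
|N| = √(200² + 403²) ≈ 449.9, ∠N ≈ 63.61°
|D| = √(162249² + 33046²) ≈ 1.6558e+05, ∠D ≈ 168.49°
|G| = 449.9 / 1.6558e+05 ≈ 0.0027171
Gain = 20 log₁₀(0.0027171) ≈ -51.32 dB
∠G = 63.61° − 168.49° = -104.88°

-51.3 dB, -104.9°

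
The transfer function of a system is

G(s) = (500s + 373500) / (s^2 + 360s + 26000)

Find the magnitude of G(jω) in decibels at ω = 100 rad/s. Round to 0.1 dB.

19.6 dB

Substitute s = j100:
Numerator: 500(j100) + 373500 = 373500 + j50000
Denominator: (j100)^2 + 360(j100) + 26000 = 16000 + j36000
|N| = √(373500² + 50000²) ≈ 3.7683e+05, ∠N ≈ 7.62°
|D| = √(16000² + 36000²) ≈ 39395, ∠D ≈ 66.04°
|G| = 3.7683e+05 / 39395 ≈ 9.5654
Gain = 20 log₁₀(9.5654) ≈ 19.61 dB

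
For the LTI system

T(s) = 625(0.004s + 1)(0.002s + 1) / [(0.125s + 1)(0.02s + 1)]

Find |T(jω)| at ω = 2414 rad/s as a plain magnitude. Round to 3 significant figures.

At ω = 2414 rad/s:
zero (1 + j2414·0.004) = 1 + j9.656 → |·| ≈ 9.7076, ∠ ≈ 84.09°
zero (1 + j2414·0.002) = 1 + j4.828 → |·| ≈ 4.9305, ∠ ≈ 78.30°
pole (1 + j2414·0.125) = 1 + j301.75 → |·| ≈ 301.75, ∠ ≈ 89.81°
pole (1 + j2414·0.02) = 1 + j48.28 → |·| ≈ 48.29, ∠ ≈ 88.81°
|T| = 625 · 9.7076 · 4.9305 / (301.75 · 48.29) ≈ 2.0529

2.05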